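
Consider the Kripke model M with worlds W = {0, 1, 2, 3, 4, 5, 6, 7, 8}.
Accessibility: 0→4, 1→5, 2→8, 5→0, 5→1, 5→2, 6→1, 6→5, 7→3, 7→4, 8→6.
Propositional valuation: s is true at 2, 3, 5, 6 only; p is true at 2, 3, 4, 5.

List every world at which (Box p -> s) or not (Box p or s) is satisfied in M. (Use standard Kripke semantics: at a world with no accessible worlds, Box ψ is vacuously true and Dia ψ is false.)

Recall that Box ψ holds at a world iff ψ holds at every accessible world, and Dia ψ holds iff ψ holds at some accessible world.
Let φ = (Box p -> s) or not (Box p or s). Evaluate φ at each world:
  0 (successors {4}): φ is false.
  1 (successors {5}): φ is false.
  2 (successors {8}): φ is true.
  3 (successors ∅): φ is true.
  4 (successors ∅): φ is false.
  5 (successors {0, 1, 2}): φ is true.
  6 (successors {1, 5}): φ is true.
  7 (successors {3, 4}): φ is false.
  8 (successors {6}): φ is true.
For instance, at 1:
  At 1: Box p -> s is false, not (Box p or s) is false, so (Box p -> s) or not (Box p or s) is false.
    At 1: Box p is true, s is false, so Box p -> s is false.
      At 1: Box p requires p at every successor {5}.
        At 5: p is true.
      So Box p is true at 1.
    At 1: Box p or s is true, so not (Box p or s) is false.
      At 1: Box p is true, s is false, so Box p or s is true.
Satisfying worlds: {2, 3, 5, 6, 8}

2, 3, 5, 6, 8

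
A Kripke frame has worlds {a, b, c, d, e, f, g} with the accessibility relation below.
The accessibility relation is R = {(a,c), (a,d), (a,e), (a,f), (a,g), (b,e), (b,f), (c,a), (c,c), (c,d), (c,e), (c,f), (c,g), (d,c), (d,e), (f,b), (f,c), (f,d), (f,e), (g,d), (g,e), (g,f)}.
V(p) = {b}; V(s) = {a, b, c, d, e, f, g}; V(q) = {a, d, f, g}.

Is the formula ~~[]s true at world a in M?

Recall that []ψ holds at a world iff ψ holds at every accessible world, and <>ψ holds iff ψ holds at some accessible world.
At a: ~[]s is false, so ~~[]s is true.
  At a: []s is true, so ~[]s is false.
    At a: []s requires s at every successor {c, d, e, f, g}.
      At c: s is true.
      At d: s is true.
      At e: s is true.
      At f: s is true.
      At g: s is true.
    So []s is true at a.

Yes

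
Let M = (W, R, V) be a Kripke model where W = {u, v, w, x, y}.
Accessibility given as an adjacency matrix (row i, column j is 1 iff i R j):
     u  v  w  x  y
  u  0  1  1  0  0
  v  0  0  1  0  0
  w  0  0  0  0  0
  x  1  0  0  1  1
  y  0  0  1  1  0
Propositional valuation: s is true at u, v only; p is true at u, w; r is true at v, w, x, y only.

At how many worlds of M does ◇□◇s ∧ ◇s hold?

Recall that □ψ holds at a world iff ψ holds at every accessible world, and ◇ψ holds iff ψ holds at some accessible world.
Let φ = ◇□◇s ∧ ◇s. Evaluate φ at each world:
  u (successors {v, w}): φ is true.
  v (successors {w}): φ is false.
  w (successors ∅): φ is false.
  x (successors {u, x, y}): φ is false.
  y (successors {w, x}): φ is false.
For instance, at u:
  At u: ◇□◇s is true, ◇s is true, so ◇□◇s ∧ ◇s is true.
    At u: ◇□◇s requires □◇s at some successor in {v, w}.
      □◇s holds at w, so ◇□◇s is true at u.
    At u: ◇s requires s at some successor in {v, w}.
      s holds at v, so ◇s is true at u.
Satisfying worlds: {u}

1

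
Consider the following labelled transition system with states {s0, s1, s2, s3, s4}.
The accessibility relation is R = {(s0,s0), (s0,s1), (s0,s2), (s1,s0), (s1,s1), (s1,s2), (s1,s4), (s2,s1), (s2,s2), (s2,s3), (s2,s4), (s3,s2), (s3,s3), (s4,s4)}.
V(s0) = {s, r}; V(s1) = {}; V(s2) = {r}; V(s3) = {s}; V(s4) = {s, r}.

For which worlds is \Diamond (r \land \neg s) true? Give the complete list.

s0, s1, s2, s3

Let φ = \Diamond (r \land \neg s). Evaluate φ at each world:
  s0 (successors {s0, s1, s2}): φ is true.
  s1 (successors {s0, s1, s2, s4}): φ is true.
  s2 (successors {s1, s2, s3, s4}): φ is true.
  s3 (successors {s2, s3}): φ is true.
  s4 (successors {s4}): φ is false.
For instance, at s0:
  At s0: \Diamond (r \land \neg s) requires r \land \neg s at some successor in {s0, s1, s2}.
    r \land \neg s holds at s2, so \Diamond (r \land \neg s) is true at s0.
Satisfying worlds: {s0, s1, s2, s3}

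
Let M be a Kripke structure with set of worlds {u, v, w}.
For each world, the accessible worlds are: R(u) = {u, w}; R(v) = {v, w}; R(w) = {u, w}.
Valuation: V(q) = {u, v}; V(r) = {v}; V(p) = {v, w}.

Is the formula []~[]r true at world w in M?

Yes

Recall that []ψ holds at a world iff ψ holds at every accessible world, and <>ψ holds iff ψ holds at some accessible world.
At w: []~[]r requires ~[]r at every successor {u, w}.
    At u: []r is false, so ~[]r is true.
      At u: []r requires r at every successor {u, w}.
        r fails at u, so []r is false at u.
    At w: []r is false, so ~[]r is true.
      At w: []r requires r at every successor {u, w}.
        r fails at u, so []r is false at w.
So []~[]r is true at w.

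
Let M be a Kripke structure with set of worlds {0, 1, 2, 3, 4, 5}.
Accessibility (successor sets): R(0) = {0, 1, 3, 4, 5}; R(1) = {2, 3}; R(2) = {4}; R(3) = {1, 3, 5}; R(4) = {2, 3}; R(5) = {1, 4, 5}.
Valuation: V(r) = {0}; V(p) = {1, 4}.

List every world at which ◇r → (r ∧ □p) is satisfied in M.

Recall that □ψ holds at a world iff ψ holds at every accessible world, and ◇ψ holds iff ψ holds at some accessible world.
Let φ = ◇r → (r ∧ □p). Evaluate φ at each world:
  0 (successors {0, 1, 3, 4, 5}): φ is false.
  1 (successors {2, 3}): φ is true.
  2 (successors {4}): φ is true.
  3 (successors {1, 3, 5}): φ is true.
  4 (successors {2, 3}): φ is true.
  5 (successors {1, 4, 5}): φ is true.
For instance, at 5:
  At 5: ◇r is false, r ∧ □p is false, so ◇r → (r ∧ □p) is true.
    At 5: ◇r requires r at some successor in {1, 4, 5}.
      At 1: r is false.
      At 4: r is false.
      At 5: r is false.
    So ◇r is false at 5.
    At 5: r is false, □p is false, so r ∧ □p is false.
      At 5: □p requires p at every successor {1, 4, 5}.
        p fails at 5, so □p is false at 5.
Satisfying worlds: {1, 2, 3, 4, 5}

1, 2, 3, 4, 5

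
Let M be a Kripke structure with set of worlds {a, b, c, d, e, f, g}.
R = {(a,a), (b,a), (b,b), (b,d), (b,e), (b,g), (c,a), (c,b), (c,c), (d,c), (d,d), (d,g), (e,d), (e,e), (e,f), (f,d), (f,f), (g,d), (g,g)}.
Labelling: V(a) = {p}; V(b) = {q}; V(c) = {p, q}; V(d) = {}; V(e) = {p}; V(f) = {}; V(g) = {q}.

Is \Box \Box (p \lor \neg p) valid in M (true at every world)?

Yes

Let φ = \Box \Box (p \lor \neg p). Evaluate φ at each world:
  a (successors {a}): φ is true.
  b (successors {a, b, d, e, g}): φ is true.
  c (successors {a, b, c}): φ is true.
  d (successors {c, d, g}): φ is true.
  e (successors {d, e, f}): φ is true.
  f (successors {d, f}): φ is true.
  g (successors {d, g}): φ is true.
For instance, at b:
  At b: \Box \Box (p \lor \neg p) requires \Box (p \lor \neg p) at every successor {a, b, d, e, g}.
    At a: \Box (p \lor \neg p) is true.
    At b: \Box (p \lor \neg p) is true.
    At d: \Box (p \lor \neg p) is true.
    At e: \Box (p \lor \neg p) is true.
    At g: \Box (p \lor \neg p) is true.
  So \Box \Box (p \lor \neg p) is true at b.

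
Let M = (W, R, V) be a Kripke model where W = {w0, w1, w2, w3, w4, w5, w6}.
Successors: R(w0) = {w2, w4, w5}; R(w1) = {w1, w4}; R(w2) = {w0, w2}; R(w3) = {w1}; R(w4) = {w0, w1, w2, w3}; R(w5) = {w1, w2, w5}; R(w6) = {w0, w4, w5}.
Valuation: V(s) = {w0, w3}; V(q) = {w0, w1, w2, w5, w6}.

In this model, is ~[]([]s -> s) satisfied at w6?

No

Recall that []ψ holds at a world iff ψ holds at every accessible world, and <>ψ holds iff ψ holds at some accessible world.
At w6: []([]s -> s) is true, so ~[]([]s -> s) is false.
  At w6: []([]s -> s) requires []s -> s at every successor {w0, w4, w5}.
      At w0: []s is false, s is true, so []s -> s is true.
      At w4: []s is false, s is false, so []s -> s is true.
      At w5: []s is false, s is false, so []s -> s is true.
  So []([]s -> s) is true at w6.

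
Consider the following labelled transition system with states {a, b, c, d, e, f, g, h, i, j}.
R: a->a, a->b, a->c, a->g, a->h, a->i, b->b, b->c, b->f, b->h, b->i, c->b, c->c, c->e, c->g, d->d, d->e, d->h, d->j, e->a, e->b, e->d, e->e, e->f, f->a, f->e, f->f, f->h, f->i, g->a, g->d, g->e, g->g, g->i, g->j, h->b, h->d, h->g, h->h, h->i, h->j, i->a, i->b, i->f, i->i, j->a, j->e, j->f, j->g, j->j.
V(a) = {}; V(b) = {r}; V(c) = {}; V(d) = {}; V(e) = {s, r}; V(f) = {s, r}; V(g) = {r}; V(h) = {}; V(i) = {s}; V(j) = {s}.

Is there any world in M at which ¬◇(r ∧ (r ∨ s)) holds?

Let φ = ¬◇(r ∧ (r ∨ s)). Evaluate φ at each world:
  a (successors {a, b, c, g, h, i}): φ is false.
  b (successors {b, c, f, h, i}): φ is false.
  c (successors {b, c, e, g}): φ is false.
  d (successors {d, e, h, j}): φ is false.
  e (successors {a, b, d, e, f}): φ is false.
  f (successors {a, e, f, h, i}): φ is false.
  g (successors {a, d, e, g, i, j}): φ is false.
  h (successors {b, d, g, h, i, j}): φ is false.
  i (successors {a, b, f, i}): φ is false.
  j (successors {a, e, f, g, j}): φ is false.
For instance, at j:
  At j: ◇(r ∧ (r ∨ s)) is true, so ¬◇(r ∧ (r ∨ s)) is false.
    At j: ◇(r ∧ (r ∨ s)) requires r ∧ (r ∨ s) at some successor in {a, e, f, g, j}.
      r ∧ (r ∨ s) holds at e, so ◇(r ∧ (r ∨ s)) is true at j.

No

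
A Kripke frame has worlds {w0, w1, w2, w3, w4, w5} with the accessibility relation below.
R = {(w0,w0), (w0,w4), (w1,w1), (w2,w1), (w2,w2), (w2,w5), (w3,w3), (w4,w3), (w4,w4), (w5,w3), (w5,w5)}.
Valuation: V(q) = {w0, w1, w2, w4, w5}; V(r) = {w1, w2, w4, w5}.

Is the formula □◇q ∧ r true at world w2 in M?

At w2: □◇q is true, r is true, so □◇q ∧ r is true.
  At w2: □◇q requires ◇q at every successor {w1, w2, w5}.
      At w1: ◇q requires q at some successor in {w1}.
        q holds at w1, so ◇q is true at w1.
      At w2: ◇q requires q at some successor in {w1, w2, w5}.
        q holds at w1, so ◇q is true at w2.
      At w5: ◇q requires q at some successor in {w3, w5}.
        q holds at w5, so ◇q is true at w5.
  So □◇q is true at w2.

Yes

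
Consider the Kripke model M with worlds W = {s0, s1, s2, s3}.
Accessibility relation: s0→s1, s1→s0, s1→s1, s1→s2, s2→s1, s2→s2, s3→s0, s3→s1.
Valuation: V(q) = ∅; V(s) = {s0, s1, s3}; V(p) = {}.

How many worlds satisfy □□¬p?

Recall that □ψ holds at a world iff ψ holds at every accessible world, and ◇ψ holds iff ψ holds at some accessible world.
Let φ = □□¬p. Evaluate φ at each world:
  s0 (successors {s1}): φ is true.
  s1 (successors {s0, s1, s2}): φ is true.
  s2 (successors {s1, s2}): φ is true.
  s3 (successors {s0, s1}): φ is true.
For instance, at s0:
  At s0: □□¬p requires □¬p at every successor {s1}.
      At s1: □¬p requires ¬p at every successor {s0, s1, s2}.
        At s0: ¬p is true.
        At s1: ¬p is true.
        At s2: ¬p is true.
      So □¬p is true at s1.
  So □□¬p is true at s0.
Satisfying worlds: {s0, s1, s2, s3}

4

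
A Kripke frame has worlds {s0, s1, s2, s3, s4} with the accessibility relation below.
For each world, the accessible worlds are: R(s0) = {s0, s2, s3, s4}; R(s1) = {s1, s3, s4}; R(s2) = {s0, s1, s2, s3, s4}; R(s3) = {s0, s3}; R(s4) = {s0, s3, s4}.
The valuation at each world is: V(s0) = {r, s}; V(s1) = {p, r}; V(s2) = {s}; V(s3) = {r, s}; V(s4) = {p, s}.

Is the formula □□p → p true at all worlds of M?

Yes

Let φ = □□p → p. Evaluate φ at each world:
  s0 (successors {s0, s2, s3, s4}): φ is true.
  s1 (successors {s1, s3, s4}): φ is true.
  s2 (successors {s0, s1, s2, s3, s4}): φ is true.
  s3 (successors {s0, s3}): φ is true.
  s4 (successors {s0, s3, s4}): φ is true.
For instance, at s0:
  At s0: □□p is false, p is false, so □□p → p is true.
    At s0: □□p requires □p at every successor {s0, s2, s3, s4}.
      □p fails at s0, so □□p is false at s0.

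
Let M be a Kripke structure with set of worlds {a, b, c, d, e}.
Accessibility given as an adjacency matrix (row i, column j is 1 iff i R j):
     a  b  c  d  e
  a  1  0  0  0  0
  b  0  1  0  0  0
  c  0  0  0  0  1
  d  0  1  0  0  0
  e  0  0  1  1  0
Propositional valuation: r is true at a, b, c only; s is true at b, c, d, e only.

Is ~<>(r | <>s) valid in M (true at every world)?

Let φ = ~<>(r | <>s). Evaluate φ at each world:
  a (successors {a}): φ is false.
  b (successors {b}): φ is false.
  c (successors {e}): φ is false.
  d (successors {b}): φ is false.
  e (successors {c, d}): φ is false.
Detail at a (counterexample):
  At a: <>(r | <>s) is true, so ~<>(r | <>s) is false.
    At a: <>(r | <>s) requires r | <>s at some successor in {a}.
      r | <>s holds at a, so <>(r | <>s) is true at a.

No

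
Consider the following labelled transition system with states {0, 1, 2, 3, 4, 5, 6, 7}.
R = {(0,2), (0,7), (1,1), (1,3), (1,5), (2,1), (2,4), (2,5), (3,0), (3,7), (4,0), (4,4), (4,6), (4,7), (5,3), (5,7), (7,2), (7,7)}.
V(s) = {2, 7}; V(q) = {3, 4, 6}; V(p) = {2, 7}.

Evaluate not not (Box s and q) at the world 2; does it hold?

Recall that Box ψ holds at a world iff ψ holds at every accessible world, and Dia ψ holds iff ψ holds at some accessible world.
At 2: not (Box s and q) is true, so not not (Box s and q) is false.
  At 2: Box s and q is false, so not (Box s and q) is true.
    At 2: Box s is false, q is false, so Box s and q is false.
      At 2: Box s requires s at every successor {1, 4, 5}.
        s fails at 1, so Box s is false at 2.

No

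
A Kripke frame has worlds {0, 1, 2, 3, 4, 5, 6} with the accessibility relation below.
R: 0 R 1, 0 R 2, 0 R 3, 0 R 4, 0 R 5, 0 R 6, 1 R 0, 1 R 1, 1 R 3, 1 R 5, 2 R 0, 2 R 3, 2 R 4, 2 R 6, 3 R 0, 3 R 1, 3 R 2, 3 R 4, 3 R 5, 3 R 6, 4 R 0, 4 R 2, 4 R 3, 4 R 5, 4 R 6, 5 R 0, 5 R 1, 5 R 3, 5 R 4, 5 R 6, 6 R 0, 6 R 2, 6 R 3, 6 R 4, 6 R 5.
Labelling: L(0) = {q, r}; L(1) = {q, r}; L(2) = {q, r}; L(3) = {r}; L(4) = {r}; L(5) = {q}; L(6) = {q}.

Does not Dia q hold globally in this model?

No

Let φ = not Dia q. Evaluate φ at each world:
  0 (successors {1, 2, 3, 4, 5, 6}): φ is false.
  1 (successors {0, 1, 3, 5}): φ is false.
  2 (successors {0, 3, 4, 6}): φ is false.
  3 (successors {0, 1, 2, 4, 5, 6}): φ is false.
  4 (successors {0, 2, 3, 5, 6}): φ is false.
  5 (successors {0, 1, 3, 4, 6}): φ is false.
  6 (successors {0, 2, 3, 4, 5}): φ is false.
Detail at 0 (counterexample):
  At 0: Dia q is true, so not Dia q is false.
    At 0: Dia q requires q at some successor in {1, 2, 3, 4, 5, 6}.
      q holds at 1, so Dia q is true at 0.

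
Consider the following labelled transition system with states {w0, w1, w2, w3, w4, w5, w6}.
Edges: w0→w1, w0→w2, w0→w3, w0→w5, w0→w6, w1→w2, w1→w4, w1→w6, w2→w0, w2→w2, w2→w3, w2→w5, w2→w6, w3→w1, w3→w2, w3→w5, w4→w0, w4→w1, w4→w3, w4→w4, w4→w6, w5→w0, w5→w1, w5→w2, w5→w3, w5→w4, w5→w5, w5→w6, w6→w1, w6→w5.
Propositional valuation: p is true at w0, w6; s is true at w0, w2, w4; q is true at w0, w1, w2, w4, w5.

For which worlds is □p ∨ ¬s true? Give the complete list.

w1, w3, w5, w6

Let φ = □p ∨ ¬s. Evaluate φ at each world:
  w0 (successors {w1, w2, w3, w5, w6}): φ is false.
  w1 (successors {w2, w4, w6}): φ is true.
  w2 (successors {w0, w2, w3, w5, w6}): φ is false.
  w3 (successors {w1, w2, w5}): φ is true.
  w4 (successors {w0, w1, w3, w4, w6}): φ is false.
  w5 (successors {w0, w1, w2, w3, w4, w5, w6}): φ is true.
  w6 (successors {w1, w5}): φ is true.
For instance, at w2:
  At w2: □p is false, ¬s is false, so □p ∨ ¬s is false.
    At w2: □p requires p at every successor {w0, w2, w3, w5, w6}.
      p fails at w2, so □p is false at w2.
Satisfying worlds: {w1, w3, w5, w6}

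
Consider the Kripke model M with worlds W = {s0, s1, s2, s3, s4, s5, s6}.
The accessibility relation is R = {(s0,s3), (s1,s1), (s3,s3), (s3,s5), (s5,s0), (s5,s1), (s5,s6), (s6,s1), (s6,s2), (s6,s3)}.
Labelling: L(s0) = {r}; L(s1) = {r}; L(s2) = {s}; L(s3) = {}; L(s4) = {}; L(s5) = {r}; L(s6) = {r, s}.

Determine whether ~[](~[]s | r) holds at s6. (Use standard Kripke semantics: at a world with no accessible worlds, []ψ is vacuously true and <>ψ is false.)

Yes

At s6: [](~[]s | r) is false, so ~[](~[]s | r) is true.
  At s6: [](~[]s | r) requires ~[]s | r at every successor {s1, s2, s3}.
    ~[]s | r fails at s2, so [](~[]s | r) is false at s6.
      At s2: ~[]s is false, r is false, so ~[]s | r is false.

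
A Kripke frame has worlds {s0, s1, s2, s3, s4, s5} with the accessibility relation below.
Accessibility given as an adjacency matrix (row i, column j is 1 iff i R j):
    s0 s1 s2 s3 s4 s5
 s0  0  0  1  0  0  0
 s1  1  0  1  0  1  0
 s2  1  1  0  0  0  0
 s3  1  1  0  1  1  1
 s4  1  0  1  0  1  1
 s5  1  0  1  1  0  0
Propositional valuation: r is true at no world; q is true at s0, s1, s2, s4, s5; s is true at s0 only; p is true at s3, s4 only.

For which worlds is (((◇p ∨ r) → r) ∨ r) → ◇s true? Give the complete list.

s1, s2, s3, s4, s5

Recall that ◇ψ holds at a world iff ψ holds at some accessible world.
Let φ = (((◇p ∨ r) → r) ∨ r) → ◇s. Evaluate φ at each world:
  s0 (successors {s2}): φ is false.
  s1 (successors {s0, s2, s4}): φ is true.
  s2 (successors {s0, s1}): φ is true.
  s3 (successors {s0, s1, s3, s4, s5}): φ is true.
  s4 (successors {s0, s2, s4, s5}): φ is true.
  s5 (successors {s0, s2, s3}): φ is true.
For instance, at s1:
  At s1: ((◇p ∨ r) → r) ∨ r is false, ◇s is true, so (((◇p ∨ r) → r) ∨ r) → ◇s is true.
    At s1: (◇p ∨ r) → r is false, r is false, so ((◇p ∨ r) → r) ∨ r is false.
      At s1: ◇p ∨ r is true, r is false, so (◇p ∨ r) → r is false.
    At s1: ◇s requires s at some successor in {s0, s2, s4}.
      s holds at s0, so ◇s is true at s1.
Satisfying worlds: {s1, s2, s3, s4, s5}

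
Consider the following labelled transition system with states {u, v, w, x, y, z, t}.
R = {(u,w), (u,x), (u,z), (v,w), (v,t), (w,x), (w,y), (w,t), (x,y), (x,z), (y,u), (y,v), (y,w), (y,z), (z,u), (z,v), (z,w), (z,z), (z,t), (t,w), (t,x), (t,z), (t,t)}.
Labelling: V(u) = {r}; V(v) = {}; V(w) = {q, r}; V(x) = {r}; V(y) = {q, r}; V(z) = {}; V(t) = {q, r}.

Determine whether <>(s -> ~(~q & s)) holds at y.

Yes

Recall that <>ψ holds at a world iff ψ holds at some accessible world.
At y: <>(s -> ~(~q & s)) requires s -> ~(~q & s) at some successor in {u, v, w, z}.
  s -> ~(~q & s) holds at u, so <>(s -> ~(~q & s)) is true at y.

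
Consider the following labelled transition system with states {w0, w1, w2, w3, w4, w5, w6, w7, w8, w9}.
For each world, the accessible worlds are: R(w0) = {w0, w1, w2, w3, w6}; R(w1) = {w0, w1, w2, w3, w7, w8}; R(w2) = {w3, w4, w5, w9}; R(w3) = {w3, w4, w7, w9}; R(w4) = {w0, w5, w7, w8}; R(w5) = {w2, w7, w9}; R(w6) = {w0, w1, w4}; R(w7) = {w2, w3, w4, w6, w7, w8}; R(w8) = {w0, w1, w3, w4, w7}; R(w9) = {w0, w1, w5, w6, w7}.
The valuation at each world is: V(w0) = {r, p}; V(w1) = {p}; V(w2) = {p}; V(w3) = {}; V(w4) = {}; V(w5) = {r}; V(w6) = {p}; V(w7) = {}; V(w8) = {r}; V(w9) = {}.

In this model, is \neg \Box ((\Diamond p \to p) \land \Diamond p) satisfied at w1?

At w1: \Box ((\Diamond p \to p) \land \Diamond p) is false, so \neg \Box ((\Diamond p \to p) \land \Diamond p) is true.
  At w1: \Box ((\Diamond p \to p) \land \Diamond p) requires (\Diamond p \to p) \land \Diamond p at every successor {w0, w1, w2, w3, w7, w8}.
    (\Diamond p \to p) \land \Diamond p fails at w2, so \Box ((\Diamond p \to p) \land \Diamond p) is false at w1.
      At w2: \Diamond p \to p is true, \Diamond p is false, so (\Diamond p \to p) \land \Diamond p is false.

Yes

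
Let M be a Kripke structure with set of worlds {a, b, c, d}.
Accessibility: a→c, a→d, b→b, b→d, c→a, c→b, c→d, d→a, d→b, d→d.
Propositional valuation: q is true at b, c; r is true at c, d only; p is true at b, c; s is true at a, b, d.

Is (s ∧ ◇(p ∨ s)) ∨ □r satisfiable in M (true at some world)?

Yes

Let φ = (s ∧ ◇(p ∨ s)) ∨ □r. Evaluate φ at each world:
  a (successors {c, d}): φ is true.
  b (successors {b, d}): φ is true.
  c (successors {a, b, d}): φ is false.
  d (successors {a, b, d}): φ is true.
Detail at a (witness):
  At a: s ∧ ◇(p ∨ s) is true, □r is true, so (s ∧ ◇(p ∨ s)) ∨ □r is true.
    At a: s is true, ◇(p ∨ s) is true, so s ∧ ◇(p ∨ s) is true.
      At a: ◇(p ∨ s) requires p ∨ s at some successor in {c, d}.
        p ∨ s holds at c, so ◇(p ∨ s) is true at a.
    At a: □r requires r at every successor {c, d}.
      At c: r is true.
      At d: r is true.
    So □r is true at a.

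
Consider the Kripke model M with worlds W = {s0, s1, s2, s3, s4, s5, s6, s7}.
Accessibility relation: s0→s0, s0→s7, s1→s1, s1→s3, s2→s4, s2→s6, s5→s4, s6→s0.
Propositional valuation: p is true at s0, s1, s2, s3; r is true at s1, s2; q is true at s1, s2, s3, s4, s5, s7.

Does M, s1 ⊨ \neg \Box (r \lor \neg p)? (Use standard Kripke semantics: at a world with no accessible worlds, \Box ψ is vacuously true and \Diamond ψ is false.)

Yes

At s1: \Box (r \lor \neg p) is false, so \neg \Box (r \lor \neg p) is true.
  At s1: \Box (r \lor \neg p) requires r \lor \neg p at every successor {s1, s3}.
    r \lor \neg p fails at s3, so \Box (r \lor \neg p) is false at s1.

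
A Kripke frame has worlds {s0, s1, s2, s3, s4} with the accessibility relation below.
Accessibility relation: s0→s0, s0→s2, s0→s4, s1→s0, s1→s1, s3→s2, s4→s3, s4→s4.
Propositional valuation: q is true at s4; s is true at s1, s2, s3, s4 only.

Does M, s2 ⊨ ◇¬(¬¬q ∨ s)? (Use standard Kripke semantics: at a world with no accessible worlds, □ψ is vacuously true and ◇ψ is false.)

At s2: no accessible worlds, so ◇¬(¬¬q ∨ s) is false.

No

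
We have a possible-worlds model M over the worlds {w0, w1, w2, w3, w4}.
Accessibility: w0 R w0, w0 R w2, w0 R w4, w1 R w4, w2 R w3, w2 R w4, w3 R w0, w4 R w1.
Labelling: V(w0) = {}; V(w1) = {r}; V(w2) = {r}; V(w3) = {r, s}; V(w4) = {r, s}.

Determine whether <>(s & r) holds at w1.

Recall that <>ψ holds at a world iff ψ holds at some accessible world.
At w1: <>(s & r) requires s & r at some successor in {w4}.
  s & r holds at w4, so <>(s & r) is true at w1.

Yes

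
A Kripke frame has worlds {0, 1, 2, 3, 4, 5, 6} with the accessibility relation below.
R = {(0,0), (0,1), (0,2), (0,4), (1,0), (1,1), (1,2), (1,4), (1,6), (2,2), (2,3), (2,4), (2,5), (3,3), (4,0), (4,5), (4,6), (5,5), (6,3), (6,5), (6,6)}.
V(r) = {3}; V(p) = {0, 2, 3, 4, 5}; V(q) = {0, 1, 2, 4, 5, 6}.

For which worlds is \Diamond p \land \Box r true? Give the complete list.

3

Recall that \Box ψ holds at a world iff ψ holds at every accessible world, and \Diamond ψ holds iff ψ holds at some accessible world.
Let φ = \Diamond p \land \Box r. Evaluate φ at each world:
  0 (successors {0, 1, 2, 4}): φ is false.
  1 (successors {0, 1, 2, 4, 6}): φ is false.
  2 (successors {2, 3, 4, 5}): φ is false.
  3 (successors {3}): φ is true.
  4 (successors {0, 5, 6}): φ is false.
  5 (successors {5}): φ is false.
  6 (successors {3, 5, 6}): φ is false.
For instance, at 2:
  At 2: \Diamond p is true, \Box r is false, so \Diamond p \land \Box r is false.
    At 2: \Diamond p requires p at some successor in {2, 3, 4, 5}.
      p holds at 2, so \Diamond p is true at 2.
    At 2: \Box r requires r at every successor {2, 3, 4, 5}.
      r fails at 2, so \Box r is false at 2.
Satisfying worlds: {3}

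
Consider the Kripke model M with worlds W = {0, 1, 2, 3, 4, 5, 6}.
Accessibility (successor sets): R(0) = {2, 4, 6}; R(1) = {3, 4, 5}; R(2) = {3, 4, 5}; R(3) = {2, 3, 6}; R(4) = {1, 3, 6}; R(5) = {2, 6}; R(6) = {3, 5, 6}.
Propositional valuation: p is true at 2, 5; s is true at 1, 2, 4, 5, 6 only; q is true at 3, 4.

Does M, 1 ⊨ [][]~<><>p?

No

Recall that []ψ holds at a world iff ψ holds at every accessible world, and <>ψ holds iff ψ holds at some accessible world.
At 1: [][]~<><>p requires []~<><>p at every successor {3, 4, 5}.
  []~<><>p fails at 3, so [][]~<><>p is false at 1.
    At 3: []~<><>p requires ~<><>p at every successor {2, 3, 6}.
      ~<><>p fails at 2, so []~<><>p is false at 3.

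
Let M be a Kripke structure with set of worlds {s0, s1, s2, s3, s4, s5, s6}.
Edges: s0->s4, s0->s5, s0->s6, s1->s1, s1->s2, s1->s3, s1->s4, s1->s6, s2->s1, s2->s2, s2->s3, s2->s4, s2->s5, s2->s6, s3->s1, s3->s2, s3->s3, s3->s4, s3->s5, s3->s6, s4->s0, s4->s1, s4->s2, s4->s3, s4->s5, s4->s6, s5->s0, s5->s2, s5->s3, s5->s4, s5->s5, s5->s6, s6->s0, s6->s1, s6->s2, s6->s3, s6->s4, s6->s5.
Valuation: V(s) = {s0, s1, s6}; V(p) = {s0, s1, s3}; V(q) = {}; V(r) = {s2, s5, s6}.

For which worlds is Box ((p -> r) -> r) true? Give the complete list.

s4

Let φ = Box ((p -> r) -> r). Evaluate φ at each world:
  s0 (successors {s4, s5, s6}): φ is false.
  s1 (successors {s1, s2, s3, s4, s6}): φ is false.
  s2 (successors {s1, s2, s3, s4, s5, s6}): φ is false.
  s3 (successors {s1, s2, s3, s4, s5, s6}): φ is false.
  s4 (successors {s0, s1, s2, s3, s5, s6}): φ is true.
  s5 (successors {s0, s2, s3, s4, s5, s6}): φ is false.
  s6 (successors {s0, s1, s2, s3, s4, s5}): φ is false.
For instance, at s0:
  At s0: Box ((p -> r) -> r) requires (p -> r) -> r at every successor {s4, s5, s6}.
    (p -> r) -> r fails at s4, so Box ((p -> r) -> r) is false at s0.
Satisfying worlds: {s4}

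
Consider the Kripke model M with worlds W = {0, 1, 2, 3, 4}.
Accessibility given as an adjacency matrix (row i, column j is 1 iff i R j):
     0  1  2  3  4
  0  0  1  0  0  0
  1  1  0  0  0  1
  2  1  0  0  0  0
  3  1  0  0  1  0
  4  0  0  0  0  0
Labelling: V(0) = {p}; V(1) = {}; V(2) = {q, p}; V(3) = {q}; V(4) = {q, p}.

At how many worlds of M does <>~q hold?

Let φ = <>~q. Evaluate φ at each world:
  0 (successors {1}): φ is true.
  1 (successors {0, 4}): φ is true.
  2 (successors {0}): φ is true.
  3 (successors {0, 3}): φ is true.
  4 (successors ∅): φ is false.
For instance, at 3:
  At 3: <>~q requires ~q at some successor in {0, 3}.
    ~q holds at 0, so <>~q is true at 3.
Satisfying worlds: {0, 1, 2, 3}

4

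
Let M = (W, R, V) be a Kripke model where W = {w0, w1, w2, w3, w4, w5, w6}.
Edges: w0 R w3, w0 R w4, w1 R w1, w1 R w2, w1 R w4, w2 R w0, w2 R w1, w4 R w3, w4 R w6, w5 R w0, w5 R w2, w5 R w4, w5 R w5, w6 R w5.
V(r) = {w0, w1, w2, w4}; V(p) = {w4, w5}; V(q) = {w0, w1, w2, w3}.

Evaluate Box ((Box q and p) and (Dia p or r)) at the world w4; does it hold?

No

Recall that Box ψ holds at a world iff ψ holds at every accessible world, and Dia ψ holds iff ψ holds at some accessible world.
At w4: Box ((Box q and p) and (Dia p or r)) requires (Box q and p) and (Dia p or r) at every successor {w3, w6}.
  (Box q and p) and (Dia p or r) fails at w3, so Box ((Box q and p) and (Dia p or r)) is false at w4.
    At w3: Box q and p is false, Dia p or r is false, so (Box q and p) and (Dia p or r) is false.
      At w3: Box q is true, p is false, so Box q and p is false.
      At w3: Dia p is false, r is false, so Dia p or r is false.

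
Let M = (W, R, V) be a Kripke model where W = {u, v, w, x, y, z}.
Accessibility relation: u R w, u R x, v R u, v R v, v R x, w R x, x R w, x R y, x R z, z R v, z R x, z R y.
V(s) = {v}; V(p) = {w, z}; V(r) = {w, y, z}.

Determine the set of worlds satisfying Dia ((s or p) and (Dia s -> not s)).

u, x

Recall that Dia ψ holds at a world iff ψ holds at some accessible world.
Let φ = Dia ((s or p) and (Dia s -> not s)). Evaluate φ at each world:
  u (successors {w, x}): φ is true.
  v (successors {u, v, x}): φ is false.
  w (successors {x}): φ is false.
  x (successors {w, y, z}): φ is true.
  y (successors ∅): φ is false.
  z (successors {v, x, y}): φ is false.
For instance, at x:
  At x: Dia ((s or p) and (Dia s -> not s)) requires (s or p) and (Dia s -> not s) at some successor in {w, y, z}.
    (s or p) and (Dia s -> not s) holds at w, so Dia ((s or p) and (Dia s -> not s)) is true at x.
      At w: s or p is true, Dia s -> not s is true, so (s or p) and (Dia s -> not s) is true.
Satisfying worlds: {u, x}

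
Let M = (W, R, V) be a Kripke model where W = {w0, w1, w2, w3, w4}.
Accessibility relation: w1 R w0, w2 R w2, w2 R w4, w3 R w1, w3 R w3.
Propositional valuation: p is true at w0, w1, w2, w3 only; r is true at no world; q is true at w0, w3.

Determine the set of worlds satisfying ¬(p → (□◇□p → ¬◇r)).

Let φ = ¬(p → (□◇□p → ¬◇r)). Evaluate φ at each world:
  w0 (successors ∅): φ is false.
  w1 (successors {w0}): φ is false.
  w2 (successors {w2, w4}): φ is false.
  w3 (successors {w1, w3}): φ is false.
  w4 (successors ∅): φ is false.
For instance, at w3:
  At w3: p → (□◇□p → ¬◇r) is true, so ¬(p → (□◇□p → ¬◇r)) is false.
    At w3: p is true, □◇□p → ¬◇r is true, so p → (□◇□p → ¬◇r) is true.
      At w3: □◇□p is true, ¬◇r is true, so □◇□p → ¬◇r is true.
Satisfying worlds: none.

none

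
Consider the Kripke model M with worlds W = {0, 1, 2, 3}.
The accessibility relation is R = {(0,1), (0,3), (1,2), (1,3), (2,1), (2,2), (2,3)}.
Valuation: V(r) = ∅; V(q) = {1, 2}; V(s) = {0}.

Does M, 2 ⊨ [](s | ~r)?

Yes

Recall that []ψ holds at a world iff ψ holds at every accessible world, and <>ψ holds iff ψ holds at some accessible world.
At 2: [](s | ~r) requires s | ~r at every successor {1, 2, 3}.
  At 1: s | ~r is true.
  At 2: s | ~r is true.
  At 3: s | ~r is true.
So [](s | ~r) is true at 2.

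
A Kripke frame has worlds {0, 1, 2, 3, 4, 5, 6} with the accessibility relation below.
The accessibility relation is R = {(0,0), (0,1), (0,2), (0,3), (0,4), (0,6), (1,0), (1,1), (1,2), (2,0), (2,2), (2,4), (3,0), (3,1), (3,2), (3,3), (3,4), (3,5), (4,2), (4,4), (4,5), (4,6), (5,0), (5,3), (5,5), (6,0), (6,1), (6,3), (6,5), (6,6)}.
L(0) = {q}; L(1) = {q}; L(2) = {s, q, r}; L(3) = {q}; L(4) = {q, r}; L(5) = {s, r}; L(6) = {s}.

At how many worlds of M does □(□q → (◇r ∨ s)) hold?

7

Let φ = □(□q → (◇r ∨ s)). Evaluate φ at each world:
  0 (successors {0, 1, 2, 3, 4, 6}): φ is true.
  1 (successors {0, 1, 2}): φ is true.
  2 (successors {0, 2, 4}): φ is true.
  3 (successors {0, 1, 2, 3, 4, 5}): φ is true.
  4 (successors {2, 4, 5, 6}): φ is true.
  5 (successors {0, 3, 5}): φ is true.
  6 (successors {0, 1, 3, 5, 6}): φ is true.
For instance, at 3:
  At 3: □(□q → (◇r ∨ s)) requires □q → (◇r ∨ s) at every successor {0, 1, 2, 3, 4, 5}.
    At 0: □q → (◇r ∨ s) is true.
    At 1: □q → (◇r ∨ s) is true.
    At 2: □q → (◇r ∨ s) is true.
    At 3: □q → (◇r ∨ s) is true.
    At 4: □q → (◇r ∨ s) is true.
    At 5: □q → (◇r ∨ s) is true.
  So □(□q → (◇r ∨ s)) is true at 3.
Satisfying worlds: {0, 1, 2, 3, 4, 5, 6}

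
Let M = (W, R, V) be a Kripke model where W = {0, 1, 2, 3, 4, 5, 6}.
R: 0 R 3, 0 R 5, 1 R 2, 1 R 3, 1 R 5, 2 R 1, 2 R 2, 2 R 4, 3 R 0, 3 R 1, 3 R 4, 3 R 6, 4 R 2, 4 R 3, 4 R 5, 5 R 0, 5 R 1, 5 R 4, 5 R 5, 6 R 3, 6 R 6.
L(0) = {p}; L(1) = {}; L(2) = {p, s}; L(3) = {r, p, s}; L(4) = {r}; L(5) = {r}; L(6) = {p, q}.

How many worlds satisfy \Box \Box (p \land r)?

0

Let φ = \Box \Box (p \land r). Evaluate φ at each world:
  0 (successors {3, 5}): φ is false.
  1 (successors {2, 3, 5}): φ is false.
  2 (successors {1, 2, 4}): φ is false.
  3 (successors {0, 1, 4, 6}): φ is false.
  4 (successors {2, 3, 5}): φ is false.
  5 (successors {0, 1, 4, 5}): φ is false.
  6 (successors {3, 6}): φ is false.
For instance, at 5:
  At 5: \Box \Box (p \land r) requires \Box (p \land r) at every successor {0, 1, 4, 5}.
    \Box (p \land r) fails at 0, so \Box \Box (p \land r) is false at 5.
      At 0: \Box (p \land r) requires p \land r at every successor {3, 5}.
        p \land r fails at 5, so \Box (p \land r) is false at 0.
Satisfying worlds: none.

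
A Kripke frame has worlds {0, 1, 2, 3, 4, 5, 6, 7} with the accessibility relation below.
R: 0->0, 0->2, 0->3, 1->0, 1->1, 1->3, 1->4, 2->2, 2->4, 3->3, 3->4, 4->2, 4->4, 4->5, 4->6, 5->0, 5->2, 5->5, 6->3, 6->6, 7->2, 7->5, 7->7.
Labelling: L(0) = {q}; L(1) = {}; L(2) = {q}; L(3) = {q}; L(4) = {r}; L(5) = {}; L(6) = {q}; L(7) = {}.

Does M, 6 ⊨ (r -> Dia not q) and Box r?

At 6: r -> Dia not q is true, Box r is false, so (r -> Dia not q) and Box r is false.
  At 6: r is false, Dia not q is false, so r -> Dia not q is true.
    At 6: Dia not q requires not q at some successor in {3, 6}.
      At 3: not q is false.
      At 6: not q is false.
    So Dia not q is false at 6.
  At 6: Box r requires r at every successor {3, 6}.
    r fails at 3, so Box r is false at 6.

No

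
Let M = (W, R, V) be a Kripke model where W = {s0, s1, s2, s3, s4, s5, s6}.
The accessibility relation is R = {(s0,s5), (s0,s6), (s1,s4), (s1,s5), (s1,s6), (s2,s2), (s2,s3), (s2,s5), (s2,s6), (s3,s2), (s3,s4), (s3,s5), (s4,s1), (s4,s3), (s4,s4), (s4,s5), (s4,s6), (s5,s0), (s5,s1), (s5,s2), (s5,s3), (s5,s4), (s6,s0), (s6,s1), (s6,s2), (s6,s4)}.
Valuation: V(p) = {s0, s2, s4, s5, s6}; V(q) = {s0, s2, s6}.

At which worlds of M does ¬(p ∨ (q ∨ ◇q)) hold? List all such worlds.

none

Let φ = ¬(p ∨ (q ∨ ◇q)). Evaluate φ at each world:
  s0 (successors {s5, s6}): φ is false.
  s1 (successors {s4, s5, s6}): φ is false.
  s2 (successors {s2, s3, s5, s6}): φ is false.
  s3 (successors {s2, s4, s5}): φ is false.
  s4 (successors {s1, s3, s4, s5, s6}): φ is false.
  s5 (successors {s0, s1, s2, s3, s4}): φ is false.
  s6 (successors {s0, s1, s2, s4}): φ is false.
For instance, at s4:
  At s4: p ∨ (q ∨ ◇q) is true, so ¬(p ∨ (q ∨ ◇q)) is false.
    At s4: p is true, q ∨ ◇q is true, so p ∨ (q ∨ ◇q) is true.
      At s4: q is false, ◇q is true, so q ∨ ◇q is true.
Satisfying worlds: none.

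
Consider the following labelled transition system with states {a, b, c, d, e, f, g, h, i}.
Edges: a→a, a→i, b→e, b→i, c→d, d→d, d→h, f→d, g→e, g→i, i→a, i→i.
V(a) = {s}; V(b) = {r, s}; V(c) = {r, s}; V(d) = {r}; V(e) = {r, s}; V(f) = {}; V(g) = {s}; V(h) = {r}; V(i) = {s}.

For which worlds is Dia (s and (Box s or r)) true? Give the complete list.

Recall that Box ψ holds at a world iff ψ holds at every accessible world, and Dia ψ holds iff ψ holds at some accessible world.
Let φ = Dia (s and (Box s or r)). Evaluate φ at each world:
  a (successors {a, i}): φ is true.
  b (successors {e, i}): φ is true.
  c (successors {d}): φ is false.
  d (successors {d, h}): φ is false.
  e (successors ∅): φ is false.
  f (successors {d}): φ is false.
  g (successors {e, i}): φ is true.
  h (successors ∅): φ is false.
  i (successors {a, i}): φ is true.
For instance, at g:
  At g: Dia (s and (Box s or r)) requires s and (Box s or r) at some successor in {e, i}.
    s and (Box s or r) holds at e, so Dia (s and (Box s or r)) is true at g.
      At e: s is true, Box s or r is true, so s and (Box s or r) is true.
Satisfying worlds: {a, b, g, i}

a, b, g, i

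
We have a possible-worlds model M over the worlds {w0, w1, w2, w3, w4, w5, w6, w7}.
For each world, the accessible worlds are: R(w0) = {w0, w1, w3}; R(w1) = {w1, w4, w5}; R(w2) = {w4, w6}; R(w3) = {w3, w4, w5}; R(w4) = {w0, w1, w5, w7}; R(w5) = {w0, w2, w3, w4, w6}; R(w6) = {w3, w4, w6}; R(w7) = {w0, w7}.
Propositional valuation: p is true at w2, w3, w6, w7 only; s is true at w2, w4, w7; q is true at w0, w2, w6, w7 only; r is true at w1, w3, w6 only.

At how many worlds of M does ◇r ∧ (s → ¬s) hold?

Recall that ◇ψ holds at a world iff ψ holds at some accessible world.
Let φ = ◇r ∧ (s → ¬s). Evaluate φ at each world:
  w0 (successors {w0, w1, w3}): φ is true.
  w1 (successors {w1, w4, w5}): φ is true.
  w2 (successors {w4, w6}): φ is false.
  w3 (successors {w3, w4, w5}): φ is true.
  w4 (successors {w0, w1, w5, w7}): φ is false.
  w5 (successors {w0, w2, w3, w4, w6}): φ is true.
  w6 (successors {w3, w4, w6}): φ is true.
  w7 (successors {w0, w7}): φ is false.
For instance, at w1:
  At w1: ◇r is true, s → ¬s is true, so ◇r ∧ (s → ¬s) is true.
    At w1: ◇r requires r at some successor in {w1, w4, w5}.
      r holds at w1, so ◇r is true at w1.
Satisfying worlds: {w0, w1, w3, w5, w6}

5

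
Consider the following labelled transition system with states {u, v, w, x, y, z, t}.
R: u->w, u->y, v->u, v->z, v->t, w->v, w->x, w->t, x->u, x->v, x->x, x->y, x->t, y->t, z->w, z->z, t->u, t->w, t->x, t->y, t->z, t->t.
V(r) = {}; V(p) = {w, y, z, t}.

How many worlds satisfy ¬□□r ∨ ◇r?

7

Let φ = ¬□□r ∨ ◇r. Evaluate φ at each world:
  u (successors {w, y}): φ is true.
  v (successors {u, z, t}): φ is true.
  w (successors {v, x, t}): φ is true.
  x (successors {u, v, x, y, t}): φ is true.
  y (successors {t}): φ is true.
  z (successors {w, z}): φ is true.
  t (successors {u, w, x, y, z, t}): φ is true.
For instance, at v:
  At v: ¬□□r is true, ◇r is false, so ¬□□r ∨ ◇r is true.
    At v: □□r is false, so ¬□□r is true.
      At v: □□r requires □r at every successor {u, z, t}.
        □r fails at u, so □□r is false at v.
    At v: ◇r requires r at some successor in {u, z, t}.
      At u: r is false.
      At z: r is false.
      At t: r is false.
    So ◇r is false at v.
Satisfying worlds: {u, v, w, x, y, z, t}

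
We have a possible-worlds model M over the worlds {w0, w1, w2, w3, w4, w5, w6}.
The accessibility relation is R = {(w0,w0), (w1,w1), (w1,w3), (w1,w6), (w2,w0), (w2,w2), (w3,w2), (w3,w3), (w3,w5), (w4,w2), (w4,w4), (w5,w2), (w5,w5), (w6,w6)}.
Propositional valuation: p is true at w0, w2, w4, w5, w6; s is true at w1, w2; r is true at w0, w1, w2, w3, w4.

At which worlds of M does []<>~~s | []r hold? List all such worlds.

w0, w2, w3, w4, w5

Let φ = []<>~~s | []r. Evaluate φ at each world:
  w0 (successors {w0}): φ is true.
  w1 (successors {w1, w3, w6}): φ is false.
  w2 (successors {w0, w2}): φ is true.
  w3 (successors {w2, w3, w5}): φ is true.
  w4 (successors {w2, w4}): φ is true.
  w5 (successors {w2, w5}): φ is true.
  w6 (successors {w6}): φ is false.
For instance, at w5:
  At w5: []<>~~s is true, []r is false, so []<>~~s | []r is true.
    At w5: []<>~~s requires <>~~s at every successor {w2, w5}.
      At w2: <>~~s is true.
      At w5: <>~~s is true.
    So []<>~~s is true at w5.
    At w5: []r requires r at every successor {w2, w5}.
      r fails at w5, so []r is false at w5.
Satisfying worlds: {w0, w2, w3, w4, w5}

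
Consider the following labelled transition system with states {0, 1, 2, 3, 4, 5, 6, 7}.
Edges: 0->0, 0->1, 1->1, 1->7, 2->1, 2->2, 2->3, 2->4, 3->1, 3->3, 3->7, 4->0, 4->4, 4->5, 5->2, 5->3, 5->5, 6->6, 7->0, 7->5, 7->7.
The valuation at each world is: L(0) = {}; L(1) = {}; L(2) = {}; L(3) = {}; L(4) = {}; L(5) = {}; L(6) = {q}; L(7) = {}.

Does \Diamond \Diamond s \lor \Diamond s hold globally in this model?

No

Let φ = \Diamond \Diamond s \lor \Diamond s. Evaluate φ at each world:
  0 (successors {0, 1}): φ is false.
  1 (successors {1, 7}): φ is false.
  2 (successors {1, 2, 3, 4}): φ is false.
  3 (successors {1, 3, 7}): φ is false.
  4 (successors {0, 4, 5}): φ is false.
  5 (successors {2, 3, 5}): φ is false.
  6 (successors {6}): φ is false.
  7 (successors {0, 5, 7}): φ is false.
Detail at 0 (counterexample):
  At 0: \Diamond \Diamond s is false, \Diamond s is false, so \Diamond \Diamond s \lor \Diamond s is false.
    At 0: \Diamond \Diamond s requires \Diamond s at some successor in {0, 1}.
      At 0: \Diamond s is false.
      At 1: \Diamond s is false.
    So \Diamond \Diamond s is false at 0.
    At 0: \Diamond s requires s at some successor in {0, 1}.
      At 0: s is false.
      At 1: s is false.
    So \Diamond s is false at 0.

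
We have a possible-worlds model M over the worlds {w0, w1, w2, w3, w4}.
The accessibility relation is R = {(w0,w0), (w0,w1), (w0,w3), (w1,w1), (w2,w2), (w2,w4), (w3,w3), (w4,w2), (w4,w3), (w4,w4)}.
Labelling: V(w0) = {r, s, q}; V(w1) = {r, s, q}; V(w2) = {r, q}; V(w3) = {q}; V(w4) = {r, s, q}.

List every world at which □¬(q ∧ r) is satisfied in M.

Let φ = □¬(q ∧ r). Evaluate φ at each world:
  w0 (successors {w0, w1, w3}): φ is false.
  w1 (successors {w1}): φ is false.
  w2 (successors {w2, w4}): φ is false.
  w3 (successors {w3}): φ is true.
  w4 (successors {w2, w3, w4}): φ is false.
For instance, at w4:
  At w4: □¬(q ∧ r) requires ¬(q ∧ r) at every successor {w2, w3, w4}.
    ¬(q ∧ r) fails at w2, so □¬(q ∧ r) is false at w4.
Satisfying worlds: {w3}

w3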